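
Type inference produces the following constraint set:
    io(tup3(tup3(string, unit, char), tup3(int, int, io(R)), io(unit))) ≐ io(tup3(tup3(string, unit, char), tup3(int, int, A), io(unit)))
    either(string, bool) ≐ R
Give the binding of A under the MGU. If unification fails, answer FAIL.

io(either(string, bool))

Decompose io/1: tup3(tup3(string, unit, char), tup3(int, int, io(R)), io(unit)) ≐ tup3(tup3(string, unit, char), tup3(int, int, A), io(unit)).
Decompose tup3/3: tup3(string, unit, char) ≐ tup3(string, unit, char),  tup3(int, int, io(R)) ≐ tup3(int, int, A),  io(unit) ≐ io(unit).
Delete trivial equation tup3(string, unit, char) ≐ tup3(string, unit, char).
Decompose tup3/3: int ≐ int,  int ≐ int,  io(R) ≐ A.
Delete trivial equation int ≐ int.
Delete trivial equation int ≐ int.
Bind A := io(R); no other remaining equation mentions A.
Delete trivial equation io(unit) ≐ io(unit).
Bind R := either(string, bool). Substituting into the earlier binding gives A := io(either(string, bool)).
MGU = { A := io(either(string, bool)), R := either(string, bool) }, so A := io(either(string, bool)).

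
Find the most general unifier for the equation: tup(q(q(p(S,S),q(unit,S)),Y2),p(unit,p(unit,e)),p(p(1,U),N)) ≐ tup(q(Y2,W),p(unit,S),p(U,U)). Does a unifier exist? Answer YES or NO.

Decompose tup/3: q(q(p(S,S),q(unit,S)),Y2) ≐ q(Y2,W),  p(unit,p(unit,e)) ≐ p(unit,S),  p(p(1,U),N) ≐ p(U,U).
Decompose q/2: q(p(S,S),q(unit,S)) ≐ Y2,  Y2 ≐ W.
Bind Y2 := q(p(S,S),q(unit,S)); substituting into the one remaining equation that mentions Y2 gives: q(p(S,S),q(unit,S)) ≐ W.
Bind W := q(p(S,S),q(unit,S)); no other remaining equation mentions W.
Decompose p/2: unit ≐ unit,  p(unit,e) ≐ S.
Delete trivial equation unit ≐ unit.
Bind S := p(unit,e); no other remaining equation mentions S. Substituting into the earlier bindings gives Y2 := q(p(p(unit,e),p(unit,e)),q(unit,p(unit,e))), W := q(p(p(unit,e),p(unit,e)),q(unit,p(unit,e))).
Decompose p/2: p(1,U) ≐ U,  N ≐ U.
Occurs check fails: U occurs in p(1,U); the equation U ≐ p(1,U) has no finite solution.

NO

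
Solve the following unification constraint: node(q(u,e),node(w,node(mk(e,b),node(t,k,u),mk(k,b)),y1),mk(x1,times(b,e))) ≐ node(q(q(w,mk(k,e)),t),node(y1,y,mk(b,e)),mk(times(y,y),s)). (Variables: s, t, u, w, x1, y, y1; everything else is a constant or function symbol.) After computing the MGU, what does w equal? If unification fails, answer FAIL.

Decompose node/3: q(u,e) ≐ q(q(w,mk(k,e)),t),  node(w,node(mk(e,b),node(t,k,u),mk(k,b)),y1) ≐ node(y1,y,mk(b,e)),  mk(x1,times(b,e)) ≐ mk(times(y,y),s).
Decompose q/2: u ≐ q(w,mk(k,e)),  e ≐ t.
Bind u := q(w,mk(k,e)); substituting into the one remaining equation that mentions u gives: node(w,node(mk(e,b),node(t,k,q(w,mk(k,e))),mk(k,b)),y1) ≐ node(y1,y,mk(b,e)).
Bind t := e; substituting into the one remaining equation that mentions t gives: node(w,node(mk(e,b),node(e,k,q(w,mk(k,e))),mk(k,b)),y1) ≐ node(y1,y,mk(b,e)).
Decompose node/3: w ≐ y1,  node(mk(e,b),node(e,k,q(w,mk(k,e))),mk(k,b)) ≐ y,  y1 ≐ mk(b,e).
Bind w := y1; substituting into the one remaining equation that mentions w gives: node(mk(e,b),node(e,k,q(y1,mk(k,e))),mk(k,b)) ≐ y. Substituting into the earlier binding gives u := q(y1,mk(k,e)).
Bind y := node(mk(e,b),node(e,k,q(y1,mk(k,e))),mk(k,b)); substituting into the one remaining equation that mentions y gives: mk(x1,times(b,e)) ≐ mk(times(node(mk(e,b),node(e,k,q(y1,mk(k,e))),mk(k,b)),node(mk(e,b),node(e,k,q(y1,mk(k,e))),mk(k,b))),s).
Bind y1 := mk(b,e); substituting into the remaining equation gives: mk(x1,times(b,e)) ≐ mk(times(node(mk(e,b),node(e,k,q(mk(b,e),mk(k,e))),mk(k,b)),node(mk(e,b),node(e,k,q(mk(b,e),mk(k,e))),mk(k,b))),s). Substituting into the earlier bindings gives u := q(mk(b,e),mk(k,e)), w := mk(b,e), y := node(mk(e,b),node(e,k,q(mk(b,e),mk(k,e))),mk(k,b)).
Decompose mk/2: x1 ≐ times(node(mk(e,b),node(e,k,q(mk(b,e),mk(k,e))),mk(k,b)),node(mk(e,b),node(e,k,q(mk(b,e),mk(k,e))),mk(k,b))),  times(b,e) ≐ s.
Bind x1 := times(node(mk(e,b),node(e,k,q(mk(b,e),mk(k,e))),mk(k,b)),node(mk(e,b),node(e,k,q(mk(b,e),mk(k,e))),mk(k,b))); no other remaining equation mentions x1.
Bind s := times(b,e).
MGU = { u := q(mk(b,e),mk(k,e)), t := e, w := mk(b,e), y := node(mk(e,b),node(e,k,q(mk(b,e),mk(k,e))),mk(k,b)), y1 := mk(b,e), x1 := times(node(mk(e,b),node(e,k,q(mk(b,e),mk(k,e))),mk(k,b)),node(mk(e,b),node(e,k,q(mk(b,e),mk(k,e))),mk(k,b))), s := times(b,e) }, so w := mk(b,e).

mk(b,e)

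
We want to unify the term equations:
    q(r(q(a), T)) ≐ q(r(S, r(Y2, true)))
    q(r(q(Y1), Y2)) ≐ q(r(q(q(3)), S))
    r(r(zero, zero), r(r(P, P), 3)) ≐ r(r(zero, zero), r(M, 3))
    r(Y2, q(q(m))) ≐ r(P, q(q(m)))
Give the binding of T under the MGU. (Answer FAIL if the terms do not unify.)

Decompose q/1: r(q(a), T) ≐ r(S, r(Y2, true)).
Decompose r/2: q(a) ≐ S,  T ≐ r(Y2, true).
Bind S := q(a); substituting into the one remaining equation that mentions S gives: q(r(q(Y1), Y2)) ≐ q(r(q(q(3)), q(a))).
Bind T := r(Y2, true); no other remaining equation mentions T.
Decompose q/1: r(q(Y1), Y2) ≐ r(q(q(3)), q(a)).
Decompose r/2: q(Y1) ≐ q(q(3)),  Y2 ≐ q(a).
Decompose q/1: Y1 ≐ q(3).
Bind Y1 := q(3); no other remaining equation mentions Y1.
Bind Y2 := q(a); substituting into the one remaining equation that mentions Y2 gives: r(q(a), q(q(m))) ≐ r(P, q(q(m))). Substituting into the earlier binding gives T := r(q(a), true).
Decompose r/2: r(zero, zero) ≐ r(zero, zero),  r(r(P, P), 3) ≐ r(M, 3).
Delete trivial equation r(zero, zero) ≐ r(zero, zero).
Decompose r/2: r(P, P) ≐ M,  3 ≐ 3.
Bind M := r(P, P); no other remaining equation mentions M.
Delete trivial equation 3 ≐ 3.
Decompose r/2: q(a) ≐ P,  q(q(m)) ≐ q(q(m)).
Bind P := q(a); no other remaining equation mentions P. Substituting into the earlier binding gives M := r(q(a), q(a)).
Delete trivial equation q(q(m)) ≐ q(q(m)).
MGU = { S := q(a), T := r(q(a), true), Y1 := q(3), Y2 := q(a), M := r(q(a), q(a)), P := q(a) }, so T := r(q(a), true).

r(q(a), true)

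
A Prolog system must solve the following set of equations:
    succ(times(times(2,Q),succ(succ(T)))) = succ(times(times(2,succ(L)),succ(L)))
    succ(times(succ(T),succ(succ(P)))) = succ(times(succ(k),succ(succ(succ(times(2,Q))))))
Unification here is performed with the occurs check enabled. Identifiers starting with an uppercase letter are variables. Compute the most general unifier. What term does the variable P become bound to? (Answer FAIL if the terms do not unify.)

succ(times(2,succ(succ(k))))

Decompose succ/1: times(times(2,Q),succ(succ(T))) = times(times(2,succ(L)),succ(L)).
Decompose times/2: times(2,Q) = times(2,succ(L)),  succ(succ(T)) = succ(L).
Decompose times/2: 2 = 2,  Q = succ(L).
Delete trivial equation 2 = 2.
Bind Q := succ(L); substituting into the one remaining equation that mentions Q gives: succ(times(succ(T),succ(succ(P)))) = succ(times(succ(k),succ(succ(succ(times(2,succ(L))))))).
Decompose succ/1: succ(T) = L.
Bind L := succ(T); substituting into the remaining equation gives: succ(times(succ(T),succ(succ(P)))) = succ(times(succ(k),succ(succ(succ(times(2,succ(succ(T)))))))). Substituting into the earlier binding gives Q := succ(succ(T)).
Decompose succ/1: times(succ(T),succ(succ(P))) = times(succ(k),succ(succ(succ(times(2,succ(succ(T))))))).
Decompose times/2: succ(T) = succ(k),  succ(succ(P)) = succ(succ(succ(times(2,succ(succ(T)))))).
Decompose succ/1: T = k.
Bind T := k; substituting into the remaining equation gives: succ(succ(P)) = succ(succ(succ(times(2,succ(succ(k)))))). Substituting into the earlier bindings gives Q := succ(succ(k)), L := succ(k).
Decompose succ/1: succ(P) = succ(succ(times(2,succ(succ(k))))).
Decompose succ/1: P = succ(times(2,succ(succ(k)))).
Bind P := succ(times(2,succ(succ(k)))).
MGU = { Q -> succ(succ(k)), L -> succ(k), T -> k, P -> succ(times(2,succ(succ(k)))) }, so P -> succ(times(2,succ(succ(k)))).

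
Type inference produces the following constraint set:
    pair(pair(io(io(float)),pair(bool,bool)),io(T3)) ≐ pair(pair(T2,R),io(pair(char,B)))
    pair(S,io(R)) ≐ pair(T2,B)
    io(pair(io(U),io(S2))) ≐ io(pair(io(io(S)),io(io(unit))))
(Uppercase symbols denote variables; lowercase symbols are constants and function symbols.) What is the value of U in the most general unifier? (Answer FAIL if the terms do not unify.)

Decompose pair/2: pair(io(io(float)),pair(bool,bool)) ≐ pair(T2,R),  io(T3) ≐ io(pair(char,B)).
Decompose pair/2: io(io(float)) ≐ T2,  pair(bool,bool) ≐ R.
Bind T2 := io(io(float)); substituting into the one remaining equation that mentions T2 gives: pair(S,io(R)) ≐ pair(io(io(float)),B).
Bind R := pair(bool,bool); substituting into the one remaining equation that mentions R gives: pair(S,io(pair(bool,bool))) ≐ pair(io(io(float)),B).
Decompose io/1: T3 ≐ pair(char,B).
Bind T3 := pair(char,B); no other remaining equation mentions T3.
Decompose pair/2: S ≐ io(io(float)),  io(pair(bool,bool)) ≐ B.
Bind S := io(io(float)); substituting into the one remaining equation that mentions S gives: io(pair(io(U),io(S2))) ≐ io(pair(io(io(io(io(float)))),io(io(unit)))).
Bind B := io(pair(bool,bool)); no other remaining equation mentions B. Substituting into the earlier binding gives T3 := pair(char,io(pair(bool,bool))).
Decompose io/1: pair(io(U),io(S2)) ≐ pair(io(io(io(io(float)))),io(io(unit))).
Decompose pair/2: io(U) ≐ io(io(io(io(float)))),  io(S2) ≐ io(io(unit)).
Decompose io/1: U ≐ io(io(io(float))).
Bind U := io(io(io(float))); no other remaining equation mentions U.
Decompose io/1: S2 ≐ io(unit).
Bind S2 := io(unit).
MGU = { T2 -> io(io(float)), R -> pair(bool,bool), T3 -> pair(char,io(pair(bool,bool))), S -> io(io(float)), B -> io(pair(bool,bool)), U -> io(io(io(float))), S2 -> io(unit) }, so U -> io(io(io(float))).

io(io(io(float)))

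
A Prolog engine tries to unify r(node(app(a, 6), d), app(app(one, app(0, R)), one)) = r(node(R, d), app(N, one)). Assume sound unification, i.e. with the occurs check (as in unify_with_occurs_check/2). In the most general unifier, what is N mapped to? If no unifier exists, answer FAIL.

Decompose r/2: node(app(a, 6), d) = node(R, d),  app(app(one, app(0, R)), one) = app(N, one).
Decompose node/2: app(a, 6) = R,  d = d.
Bind R := app(a, 6); substituting into the one remaining equation that mentions R gives: app(app(one, app(0, app(a, 6))), one) = app(N, one).
Delete trivial equation d = d.
Decompose app/2: app(one, app(0, app(a, 6))) = N,  one = one.
Bind N := app(one, app(0, app(a, 6))); no other remaining equation mentions N.
Delete trivial equation one = one.
MGU = { R = app(a, 6), N = app(one, app(0, app(a, 6))) }, so N = app(one, app(0, app(a, 6))).

app(one, app(0, app(a, 6)))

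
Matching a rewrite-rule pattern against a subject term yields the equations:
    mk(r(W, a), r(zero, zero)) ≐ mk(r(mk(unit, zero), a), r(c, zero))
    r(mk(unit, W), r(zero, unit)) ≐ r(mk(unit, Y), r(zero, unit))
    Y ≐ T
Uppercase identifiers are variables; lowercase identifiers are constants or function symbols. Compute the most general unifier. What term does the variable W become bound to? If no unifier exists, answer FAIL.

Decompose mk/2: r(W, a) ≐ r(mk(unit, zero), a),  r(zero, zero) ≐ r(c, zero).
Decompose r/2: W ≐ mk(unit, zero),  a ≐ a.
Bind W := mk(unit, zero); substituting into the one remaining equation that mentions W gives: r(mk(unit, mk(unit, zero)), r(zero, unit)) ≐ r(mk(unit, Y), r(zero, unit)).
Delete trivial equation a ≐ a.
Decompose r/2: zero ≐ c,  zero ≐ zero.
Clash: constants zero and c differ; no unifier exists.

FAIL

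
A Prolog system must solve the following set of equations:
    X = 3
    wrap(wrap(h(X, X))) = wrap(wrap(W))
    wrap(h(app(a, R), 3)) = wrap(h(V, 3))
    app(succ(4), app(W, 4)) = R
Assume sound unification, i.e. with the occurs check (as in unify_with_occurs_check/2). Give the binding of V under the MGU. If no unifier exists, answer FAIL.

app(a, app(succ(4), app(h(3, 3), 4)))

Bind X := 3; substituting into the one remaining equation that mentions X gives: wrap(wrap(h(3, 3))) = wrap(wrap(W)).
Decompose wrap/1: wrap(h(3, 3)) = wrap(W).
Decompose wrap/1: h(3, 3) = W.
Bind W := h(3, 3); substituting into the one remaining equation that mentions W gives: app(succ(4), app(h(3, 3), 4)) = R.
Decompose wrap/1: h(app(a, R), 3) = h(V, 3).
Decompose h/2: app(a, R) = V,  3 = 3.
Bind V := app(a, R); no other remaining equation mentions V.
Delete trivial equation 3 = 3.
Bind R := app(succ(4), app(h(3, 3), 4)). Substituting into the earlier binding gives V := app(a, app(succ(4), app(h(3, 3), 4))).
MGU = { X = 3, W = h(3, 3), V = app(a, app(succ(4), app(h(3, 3), 4))), R = app(succ(4), app(h(3, 3), 4)) }, so V = app(a, app(succ(4), app(h(3, 3), 4))).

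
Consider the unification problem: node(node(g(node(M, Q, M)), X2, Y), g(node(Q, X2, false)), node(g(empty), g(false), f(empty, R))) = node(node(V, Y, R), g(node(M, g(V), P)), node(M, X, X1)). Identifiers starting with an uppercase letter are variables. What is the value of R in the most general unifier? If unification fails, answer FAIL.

Decompose node/3: node(g(node(M, Q, M)), X2, Y) = node(V, Y, R),  g(node(Q, X2, false)) = g(node(M, g(V), P)),  node(g(empty), g(false), f(empty, R)) = node(M, X, X1).
Decompose node/3: g(node(M, Q, M)) = V,  X2 = Y,  Y = R.
Bind V := g(node(M, Q, M)); substituting into the one remaining equation that mentions V gives: g(node(Q, X2, false)) = g(node(M, g(g(node(M, Q, M))), P)).
Bind X2 := Y; substituting into the one remaining equation that mentions X2 gives: g(node(Q, Y, false)) = g(node(M, g(g(node(M, Q, M))), P)).
Bind Y := R; substituting into the one remaining equation that mentions Y gives: g(node(Q, R, false)) = g(node(M, g(g(node(M, Q, M))), P)). Substituting into the earlier binding gives X2 := R.
Decompose g/1: node(Q, R, false) = node(M, g(g(node(M, Q, M))), P).
Decompose node/3: Q = M,  R = g(g(node(M, Q, M))),  false = P.
Bind Q := M; substituting into the one remaining equation that mentions Q gives: R = g(g(node(M, M, M))). Substituting into the earlier binding gives V := g(node(M, M, M)).
Bind R := g(g(node(M, M, M))); substituting into the one remaining equation that mentions R gives: node(g(empty), g(false), f(empty, g(g(node(M, M, M))))) = node(M, X, X1). Substituting into the earlier bindings gives X2 := g(g(node(M, M, M))), Y := g(g(node(M, M, M))).
Bind P := false; no other remaining equation mentions P.
Decompose node/3: g(empty) = M,  g(false) = X,  f(empty, g(g(node(M, M, M)))) = X1.
Bind M := g(empty); substituting into the one remaining equation that mentions M gives: f(empty, g(g(node(g(empty), g(empty), g(empty))))) = X1. Substituting into the earlier bindings gives V := g(node(g(empty), g(empty), g(empty))), X2 := g(g(node(g(empty), g(empty), g(empty)))), Y := g(g(node(g(empty), g(empty), g(empty)))), Q := g(empty), R := g(g(node(g(empty), g(empty), g(empty)))).
Bind X := g(false); no other remaining equation mentions X.
Bind X1 := f(empty, g(g(node(g(empty), g(empty), g(empty))))).
MGU = { V -> g(node(g(empty), g(empty), g(empty))), X2 -> g(g(node(g(empty), g(empty), g(empty)))), Y -> g(g(node(g(empty), g(empty), g(empty)))), Q -> g(empty), R -> g(g(node(g(empty), g(empty), g(empty)))), P -> false, M -> g(empty), X -> g(false), X1 -> f(empty, g(g(node(g(empty), g(empty), g(empty))))) }, so R -> g(g(node(g(empty), g(empty), g(empty)))).

g(g(node(g(empty), g(empty), g(empty))))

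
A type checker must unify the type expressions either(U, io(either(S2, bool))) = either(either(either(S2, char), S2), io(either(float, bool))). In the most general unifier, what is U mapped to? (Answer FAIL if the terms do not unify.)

either(either(float, char), float)

Decompose either/2: U = either(either(S2, char), S2),  io(either(S2, bool)) = io(either(float, bool)).
Bind U := either(either(S2, char), S2); no other remaining equation mentions U.
Decompose io/1: either(S2, bool) = either(float, bool).
Decompose either/2: S2 = float,  bool = bool.
Bind S2 := float; no other remaining equation mentions S2. Substituting into the earlier binding gives U := either(either(float, char), float).
Delete trivial equation bool = bool.
MGU = { U -> either(either(float, char), float), S2 -> float }, so U -> either(either(float, char), float).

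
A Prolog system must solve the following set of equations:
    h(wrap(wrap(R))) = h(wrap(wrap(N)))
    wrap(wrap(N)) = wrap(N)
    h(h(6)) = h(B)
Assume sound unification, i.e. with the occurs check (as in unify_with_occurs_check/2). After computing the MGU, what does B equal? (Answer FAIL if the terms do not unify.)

FAIL

Decompose h/1: wrap(wrap(R)) = wrap(wrap(N)).
Decompose wrap/1: wrap(R) = wrap(N).
Decompose wrap/1: R = N.
Bind R := N; no other remaining equation mentions R.
Decompose wrap/1: wrap(N) = N.
Occurs check fails: N occurs in wrap(N); the equation N = wrap(N) has no finite solution.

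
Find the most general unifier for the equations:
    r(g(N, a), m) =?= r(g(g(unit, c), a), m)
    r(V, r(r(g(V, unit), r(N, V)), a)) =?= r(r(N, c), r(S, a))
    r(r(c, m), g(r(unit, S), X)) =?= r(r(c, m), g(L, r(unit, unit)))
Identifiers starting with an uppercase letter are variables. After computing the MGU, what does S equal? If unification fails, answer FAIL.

r(g(r(g(unit, c), c), unit), r(g(unit, c), r(g(unit, c), c)))

Decompose r/2: g(N, a) =?= g(g(unit, c), a),  m =?= m.
Decompose g/2: N =?= g(unit, c),  a =?= a.
Bind N := g(unit, c); substituting into the one remaining equation that mentions N gives: r(V, r(r(g(V, unit), r(g(unit, c), V)), a)) =?= r(r(g(unit, c), c), r(S, a)).
Delete trivial equation a =?= a.
Delete trivial equation m =?= m.
Decompose r/2: V =?= r(g(unit, c), c),  r(r(g(V, unit), r(g(unit, c), V)), a) =?= r(S, a).
Bind V := r(g(unit, c), c); substituting into the one remaining equation that mentions V gives: r(r(g(r(g(unit, c), c), unit), r(g(unit, c), r(g(unit, c), c))), a) =?= r(S, a).
Decompose r/2: r(g(r(g(unit, c), c), unit), r(g(unit, c), r(g(unit, c), c))) =?= S,  a =?= a.
Bind S := r(g(r(g(unit, c), c), unit), r(g(unit, c), r(g(unit, c), c))); substituting into the one remaining equation that mentions S gives: r(r(c, m), g(r(unit, r(g(r(g(unit, c), c), unit), r(g(unit, c), r(g(unit, c), c)))), X)) =?= r(r(c, m), g(L, r(unit, unit))).
Delete trivial equation a =?= a.
Decompose r/2: r(c, m) =?= r(c, m),  g(r(unit, r(g(r(g(unit, c), c), unit), r(g(unit, c), r(g(unit, c), c)))), X) =?= g(L, r(unit, unit)).
Delete trivial equation r(c, m) =?= r(c, m).
Decompose g/2: r(unit, r(g(r(g(unit, c), c), unit), r(g(unit, c), r(g(unit, c), c)))) =?= L,  X =?= r(unit, unit).
Bind L := r(unit, r(g(r(g(unit, c), c), unit), r(g(unit, c), r(g(unit, c), c)))); no other remaining equation mentions L.
Bind X := r(unit, unit).
MGU = { N := g(unit, c), V := r(g(unit, c), c), S := r(g(r(g(unit, c), c), unit), r(g(unit, c), r(g(unit, c), c))), L := r(unit, r(g(r(g(unit, c), c), unit), r(g(unit, c), r(g(unit, c), c)))), X := r(unit, unit) }, so S := r(g(r(g(unit, c), c), unit), r(g(unit, c), r(g(unit, c), c))).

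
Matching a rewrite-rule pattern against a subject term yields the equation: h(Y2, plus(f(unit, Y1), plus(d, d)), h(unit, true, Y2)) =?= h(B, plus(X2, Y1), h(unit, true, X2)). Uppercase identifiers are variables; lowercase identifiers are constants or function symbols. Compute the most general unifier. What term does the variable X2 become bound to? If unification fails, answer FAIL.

f(unit, plus(d, d))

Decompose h/3: Y2 =?= B,  plus(f(unit, Y1), plus(d, d)) =?= plus(X2, Y1),  h(unit, true, Y2) =?= h(unit, true, X2).
Bind Y2 := B; substituting into the one remaining equation that mentions Y2 gives: h(unit, true, B) =?= h(unit, true, X2).
Decompose plus/2: f(unit, Y1) =?= X2,  plus(d, d) =?= Y1.
Bind X2 := f(unit, Y1); substituting into the one remaining equation that mentions X2 gives: h(unit, true, B) =?= h(unit, true, f(unit, Y1)).
Bind Y1 := plus(d, d); substituting into the remaining equation gives: h(unit, true, B) =?= h(unit, true, f(unit, plus(d, d))). Substituting into the earlier binding gives X2 := f(unit, plus(d, d)).
Decompose h/3: unit =?= unit,  true =?= true,  B =?= f(unit, plus(d, d)).
Delete trivial equation unit =?= unit.
Delete trivial equation true =?= true.
Bind B := f(unit, plus(d, d)). Substituting into the earlier binding gives Y2 := f(unit, plus(d, d)).
MGU = { Y2 := f(unit, plus(d, d)), X2 := f(unit, plus(d, d)), Y1 := plus(d, d), B := f(unit, plus(d, d)) }, so X2 := f(unit, plus(d, d)).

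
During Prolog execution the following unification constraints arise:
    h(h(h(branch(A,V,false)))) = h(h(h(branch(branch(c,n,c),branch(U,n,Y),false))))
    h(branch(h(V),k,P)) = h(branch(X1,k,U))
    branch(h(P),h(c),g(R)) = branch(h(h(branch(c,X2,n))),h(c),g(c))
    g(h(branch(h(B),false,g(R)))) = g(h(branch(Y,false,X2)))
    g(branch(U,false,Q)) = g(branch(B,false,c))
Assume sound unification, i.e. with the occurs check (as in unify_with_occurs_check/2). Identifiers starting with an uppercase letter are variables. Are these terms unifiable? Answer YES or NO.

Decompose h/1: h(h(branch(A,V,false))) = h(h(branch(branch(c,n,c),branch(U,n,Y),false))).
Decompose h/1: h(branch(A,V,false)) = h(branch(branch(c,n,c),branch(U,n,Y),false)).
Decompose h/1: branch(A,V,false) = branch(branch(c,n,c),branch(U,n,Y),false).
Decompose branch/3: A = branch(c,n,c),  V = branch(U,n,Y),  false = false.
Bind A := branch(c,n,c); no other remaining equation mentions A.
Bind V := branch(U,n,Y); substituting into the one remaining equation that mentions V gives: h(branch(h(branch(U,n,Y)),k,P)) = h(branch(X1,k,U)).
Delete trivial equation false = false.
Decompose h/1: branch(h(branch(U,n,Y)),k,P) = branch(X1,k,U).
Decompose branch/3: h(branch(U,n,Y)) = X1,  k = k,  P = U.
Bind X1 := h(branch(U,n,Y)); no other remaining equation mentions X1.
Delete trivial equation k = k.
Bind P := U; substituting into the one remaining equation that mentions P gives: branch(h(U),h(c),g(R)) = branch(h(h(branch(c,X2,n))),h(c),g(c)).
Decompose branch/3: h(U) = h(h(branch(c,X2,n))),  h(c) = h(c),  g(R) = g(c).
Decompose h/1: U = h(branch(c,X2,n)).
Bind U := h(branch(c,X2,n)); substituting into the one remaining equation that mentions U gives: g(branch(h(branch(c,X2,n)),false,Q)) = g(branch(B,false,c)). Substituting into the earlier bindings gives V := branch(h(branch(c,X2,n)),n,Y), X1 := h(branch(h(branch(c,X2,n)),n,Y)), P := h(branch(c,X2,n)).
Delete trivial equation h(c) = h(c).
Decompose g/1: R = c.
Bind R := c; substituting into the one remaining equation that mentions R gives: g(h(branch(h(B),false,g(c)))) = g(h(branch(Y,false,X2))).
Decompose g/1: h(branch(h(B),false,g(c))) = h(branch(Y,false,X2)).
Decompose h/1: branch(h(B),false,g(c)) = branch(Y,false,X2).
Decompose branch/3: h(B) = Y,  false = false,  g(c) = X2.
Bind Y := h(B); no other remaining equation mentions Y. Substituting into the earlier bindings gives V := branch(h(branch(c,X2,n)),n,h(B)), X1 := h(branch(h(branch(c,X2,n)),n,h(B))).
Delete trivial equation false = false.
Bind X2 := g(c); substituting into the remaining equation gives: g(branch(h(branch(c,g(c),n)),false,Q)) = g(branch(B,false,c)). Substituting into the earlier bindings gives V := branch(h(branch(c,g(c),n)),n,h(B)), X1 := h(branch(h(branch(c,g(c),n)),n,h(B))), P := h(branch(c,g(c),n)), U := h(branch(c,g(c),n)).
Decompose g/1: branch(h(branch(c,g(c),n)),false,Q) = branch(B,false,c).
Decompose branch/3: h(branch(c,g(c),n)) = B,  false = false,  Q = c.
Bind B := h(branch(c,g(c),n)); no other remaining equation mentions B. Substituting into the earlier bindings gives V := branch(h(branch(c,g(c),n)),n,h(h(branch(c,g(c),n)))), X1 := h(branch(h(branch(c,g(c),n)),n,h(h(branch(c,g(c),n))))), Y := h(h(branch(c,g(c),n))).
Delete trivial equation false = false.
Bind Q := c.
No equations remain and no clash or occurs-check failure arose, so a unifier exists.

YES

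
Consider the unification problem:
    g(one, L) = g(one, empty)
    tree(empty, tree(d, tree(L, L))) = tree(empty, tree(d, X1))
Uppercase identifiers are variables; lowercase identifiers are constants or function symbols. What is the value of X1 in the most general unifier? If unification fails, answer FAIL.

Decompose g/2: one = one,  L = empty.
Delete trivial equation one = one.
Bind L := empty; substituting into the remaining equation gives: tree(empty, tree(d, tree(empty, empty))) = tree(empty, tree(d, X1)).
Decompose tree/2: empty = empty,  tree(d, tree(empty, empty)) = tree(d, X1).
Delete trivial equation empty = empty.
Decompose tree/2: d = d,  tree(empty, empty) = X1.
Delete trivial equation d = d.
Bind X1 := tree(empty, empty).
MGU = { L ↦ empty, X1 ↦ tree(empty, empty) }, so X1 ↦ tree(empty, empty).

tree(empty, empty)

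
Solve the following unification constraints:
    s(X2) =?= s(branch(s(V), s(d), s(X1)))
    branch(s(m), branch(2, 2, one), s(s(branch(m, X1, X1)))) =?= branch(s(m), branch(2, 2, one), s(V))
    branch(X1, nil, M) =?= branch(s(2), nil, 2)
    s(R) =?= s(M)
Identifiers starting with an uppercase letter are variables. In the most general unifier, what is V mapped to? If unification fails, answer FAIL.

Decompose s/1: X2 =?= branch(s(V), s(d), s(X1)).
Bind X2 := branch(s(V), s(d), s(X1)); no other remaining equation mentions X2.
Decompose branch/3: s(m) =?= s(m),  branch(2, 2, one) =?= branch(2, 2, one),  s(s(branch(m, X1, X1))) =?= s(V).
Delete trivial equation s(m) =?= s(m).
Delete trivial equation branch(2, 2, one) =?= branch(2, 2, one).
Decompose s/1: s(branch(m, X1, X1)) =?= V.
Bind V := s(branch(m, X1, X1)); no other remaining equation mentions V. Substituting into the earlier binding gives X2 := branch(s(s(branch(m, X1, X1))), s(d), s(X1)).
Decompose branch/3: X1 =?= s(2),  nil =?= nil,  M =?= 2.
Bind X1 := s(2); no other remaining equation mentions X1. Substituting into the earlier bindings gives X2 := branch(s(s(branch(m, s(2), s(2)))), s(d), s(s(2))), V := s(branch(m, s(2), s(2))).
Delete trivial equation nil =?= nil.
Bind M := 2; substituting into the remaining equation gives: s(R) =?= s(2).
Decompose s/1: R =?= 2.
Bind R := 2.
MGU = { X2 -> branch(s(s(branch(m, s(2), s(2)))), s(d), s(s(2))), V -> s(branch(m, s(2), s(2))), X1 -> s(2), M -> 2, R -> 2 }, so V -> s(branch(m, s(2), s(2))).

s(branch(m, s(2), s(2)))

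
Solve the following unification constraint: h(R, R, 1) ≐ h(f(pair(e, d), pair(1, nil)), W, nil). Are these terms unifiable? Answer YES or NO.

NO

Decompose h/3: R ≐ f(pair(e, d), pair(1, nil)),  R ≐ W,  1 ≐ nil.
Bind R := f(pair(e, d), pair(1, nil)); substituting into the one remaining equation that mentions R gives: f(pair(e, d), pair(1, nil)) ≐ W.
Bind W := f(pair(e, d), pair(1, nil)); no other remaining equation mentions W.
Clash: constants 1 and nil differ; no unifier exists.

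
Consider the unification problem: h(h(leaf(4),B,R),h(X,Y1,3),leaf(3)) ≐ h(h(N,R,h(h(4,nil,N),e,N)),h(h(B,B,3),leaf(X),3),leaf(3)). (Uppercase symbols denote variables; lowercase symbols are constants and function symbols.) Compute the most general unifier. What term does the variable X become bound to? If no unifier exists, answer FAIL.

Decompose h/3: h(leaf(4),B,R) ≐ h(N,R,h(h(4,nil,N),e,N)),  h(X,Y1,3) ≐ h(h(B,B,3),leaf(X),3),  leaf(3) ≐ leaf(3).
Decompose h/3: leaf(4) ≐ N,  B ≐ R,  R ≐ h(h(4,nil,N),e,N).
Bind N := leaf(4); substituting into the one remaining equation that mentions N gives: R ≐ h(h(4,nil,leaf(4)),e,leaf(4)).
Bind B := R; substituting into the one remaining equation that mentions B gives: h(X,Y1,3) ≐ h(h(R,R,3),leaf(X),3).
Bind R := h(h(4,nil,leaf(4)),e,leaf(4)); substituting into the one remaining equation that mentions R gives: h(X,Y1,3) ≐ h(h(h(h(4,nil,leaf(4)),e,leaf(4)),h(h(4,nil,leaf(4)),e,leaf(4)),3),leaf(X),3). Substituting into the earlier binding gives B := h(h(4,nil,leaf(4)),e,leaf(4)).
Decompose h/3: X ≐ h(h(h(4,nil,leaf(4)),e,leaf(4)),h(h(4,nil,leaf(4)),e,leaf(4)),3),  Y1 ≐ leaf(X),  3 ≐ 3.
Bind X := h(h(h(4,nil,leaf(4)),e,leaf(4)),h(h(4,nil,leaf(4)),e,leaf(4)),3); substituting into the one remaining equation that mentions X gives: Y1 ≐ leaf(h(h(h(4,nil,leaf(4)),e,leaf(4)),h(h(4,nil,leaf(4)),e,leaf(4)),3)).
Bind Y1 := leaf(h(h(h(4,nil,leaf(4)),e,leaf(4)),h(h(4,nil,leaf(4)),e,leaf(4)),3)); no other remaining equation mentions Y1.
Delete trivial equation 3 ≐ 3.
Delete trivial equation leaf(3) ≐ leaf(3).
MGU = { N -> leaf(4), B -> h(h(4,nil,leaf(4)),e,leaf(4)), R -> h(h(4,nil,leaf(4)),e,leaf(4)), X -> h(h(h(4,nil,leaf(4)),e,leaf(4)),h(h(4,nil,leaf(4)),e,leaf(4)),3), Y1 -> leaf(h(h(h(4,nil,leaf(4)),e,leaf(4)),h(h(4,nil,leaf(4)),e,leaf(4)),3)) }, so X -> h(h(h(4,nil,leaf(4)),e,leaf(4)),h(h(4,nil,leaf(4)),e,leaf(4)),3).

h(h(h(4,nil,leaf(4)),e,leaf(4)),h(h(4,nil,leaf(4)),e,leaf(4)),3)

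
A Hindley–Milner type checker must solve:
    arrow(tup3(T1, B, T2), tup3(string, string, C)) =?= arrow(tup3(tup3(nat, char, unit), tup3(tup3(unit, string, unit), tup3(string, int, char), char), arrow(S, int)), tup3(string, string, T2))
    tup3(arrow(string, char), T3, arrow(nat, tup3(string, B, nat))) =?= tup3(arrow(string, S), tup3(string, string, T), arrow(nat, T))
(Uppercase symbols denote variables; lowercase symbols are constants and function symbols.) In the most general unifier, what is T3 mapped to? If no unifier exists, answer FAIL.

tup3(string, string, tup3(string, tup3(tup3(unit, string, unit), tup3(string, int, char), char), nat))

Decompose arrow/2: tup3(T1, B, T2) =?= tup3(tup3(nat, char, unit), tup3(tup3(unit, string, unit), tup3(string, int, char), char), arrow(S, int)),  tup3(string, string, C) =?= tup3(string, string, T2).
Decompose tup3/3: T1 =?= tup3(nat, char, unit),  B =?= tup3(tup3(unit, string, unit), tup3(string, int, char), char),  T2 =?= arrow(S, int).
Bind T1 := tup3(nat, char, unit); no other remaining equation mentions T1.
Bind B := tup3(tup3(unit, string, unit), tup3(string, int, char), char); substituting into the one remaining equation that mentions B gives: tup3(arrow(string, char), T3, arrow(nat, tup3(string, tup3(tup3(unit, string, unit), tup3(string, int, char), char), nat))) =?= tup3(arrow(string, S), tup3(string, string, T), arrow(nat, T)).
Bind T2 := arrow(S, int); substituting into the one remaining equation that mentions T2 gives: tup3(string, string, C) =?= tup3(string, string, arrow(S, int)).
Decompose tup3/3: string =?= string,  string =?= string,  C =?= arrow(S, int).
Delete trivial equation string =?= string.
Delete trivial equation string =?= string.
Bind C := arrow(S, int); no other remaining equation mentions C.
Decompose tup3/3: arrow(string, char) =?= arrow(string, S),  T3 =?= tup3(string, string, T),  arrow(nat, tup3(string, tup3(tup3(unit, string, unit), tup3(string, int, char), char), nat)) =?= arrow(nat, T).
Decompose arrow/2: string =?= string,  char =?= S.
Delete trivial equation string =?= string.
Bind S := char; no other remaining equation mentions S. Substituting into the earlier bindings gives T2 := arrow(char, int), C := arrow(char, int).
Bind T3 := tup3(string, string, T); no other remaining equation mentions T3.
Decompose arrow/2: nat =?= nat,  tup3(string, tup3(tup3(unit, string, unit), tup3(string, int, char), char), nat) =?= T.
Delete trivial equation nat =?= nat.
Bind T := tup3(string, tup3(tup3(unit, string, unit), tup3(string, int, char), char), nat). Substituting into the earlier binding gives T3 := tup3(string, string, tup3(string, tup3(tup3(unit, string, unit), tup3(string, int, char), char), nat)).
MGU = { T1 ↦ tup3(nat, char, unit), B ↦ tup3(tup3(unit, string, unit), tup3(string, int, char), char), T2 ↦ arrow(char, int), C ↦ arrow(char, int), S ↦ char, T3 ↦ tup3(string, string, tup3(string, tup3(tup3(unit, string, unit), tup3(string, int, char), char), nat)), T ↦ tup3(string, tup3(tup3(unit, string, unit), tup3(string, int, char), char), nat) }, so T3 ↦ tup3(string, string, tup3(string, tup3(tup3(unit, string, unit), tup3(string, int, char), char), nat)).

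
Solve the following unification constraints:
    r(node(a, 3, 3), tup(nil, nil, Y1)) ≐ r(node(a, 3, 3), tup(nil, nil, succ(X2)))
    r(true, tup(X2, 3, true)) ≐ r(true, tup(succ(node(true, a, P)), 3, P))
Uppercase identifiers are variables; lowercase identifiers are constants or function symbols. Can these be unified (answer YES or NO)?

Decompose r/2: node(a, 3, 3) ≐ node(a, 3, 3),  tup(nil, nil, Y1) ≐ tup(nil, nil, succ(X2)).
Delete trivial equation node(a, 3, 3) ≐ node(a, 3, 3).
Decompose tup/3: nil ≐ nil,  nil ≐ nil,  Y1 ≐ succ(X2).
Delete trivial equation nil ≐ nil.
Delete trivial equation nil ≐ nil.
Bind Y1 := succ(X2); no other remaining equation mentions Y1.
Decompose r/2: true ≐ true,  tup(X2, 3, true) ≐ tup(succ(node(true, a, P)), 3, P).
Delete trivial equation true ≐ true.
Decompose tup/3: X2 ≐ succ(node(true, a, P)),  3 ≐ 3,  true ≐ P.
Bind X2 := succ(node(true, a, P)); no other remaining equation mentions X2. Substituting into the earlier binding gives Y1 := succ(succ(node(true, a, P))).
Delete trivial equation 3 ≐ 3.
Bind P := true. Substituting into the earlier bindings gives Y1 := succ(succ(node(true, a, true))), X2 := succ(node(true, a, true)).
No equations remain and no clash or occurs-check failure arose, so a unifier exists.

YES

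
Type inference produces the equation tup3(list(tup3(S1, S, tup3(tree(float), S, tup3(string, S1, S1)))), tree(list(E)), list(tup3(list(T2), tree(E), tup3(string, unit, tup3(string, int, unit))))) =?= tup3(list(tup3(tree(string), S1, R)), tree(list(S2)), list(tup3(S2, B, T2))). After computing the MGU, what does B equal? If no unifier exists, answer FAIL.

tree(list(tup3(string, unit, tup3(string, int, unit))))

Decompose tup3/3: list(tup3(S1, S, tup3(tree(float), S, tup3(string, S1, S1)))) =?= list(tup3(tree(string), S1, R)),  tree(list(E)) =?= tree(list(S2)),  list(tup3(list(T2), tree(E), tup3(string, unit, tup3(string, int, unit)))) =?= list(tup3(S2, B, T2)).
Decompose list/1: tup3(S1, S, tup3(tree(float), S, tup3(string, S1, S1))) =?= tup3(tree(string), S1, R).
Decompose tup3/3: S1 =?= tree(string),  S =?= S1,  tup3(tree(float), S, tup3(string, S1, S1)) =?= R.
Bind S1 := tree(string); substituting into the 2 remaining equations that mention S1 gives: S =?= tree(string),  tup3(tree(float), S, tup3(string, tree(string), tree(string))) =?= R.
Bind S := tree(string); substituting into the one remaining equation that mentions S gives: tup3(tree(float), tree(string), tup3(string, tree(string), tree(string))) =?= R.
Bind R := tup3(tree(float), tree(string), tup3(string, tree(string), tree(string))); no other remaining equation mentions R.
Decompose tree/1: list(E) =?= list(S2).
Decompose list/1: E =?= S2.
Bind E := S2; substituting into the remaining equation gives: list(tup3(list(T2), tree(S2), tup3(string, unit, tup3(string, int, unit)))) =?= list(tup3(S2, B, T2)).
Decompose list/1: tup3(list(T2), tree(S2), tup3(string, unit, tup3(string, int, unit))) =?= tup3(S2, B, T2).
Decompose tup3/3: list(T2) =?= S2,  tree(S2) =?= B,  tup3(string, unit, tup3(string, int, unit)) =?= T2.
Bind S2 := list(T2); substituting into the one remaining equation that mentions S2 gives: tree(list(T2)) =?= B. Substituting into the earlier binding gives E := list(T2).
Bind B := tree(list(T2)); no other remaining equation mentions B.
Bind T2 := tup3(string, unit, tup3(string, int, unit)). Substituting into the earlier bindings gives E := list(tup3(string, unit, tup3(string, int, unit))), S2 := list(tup3(string, unit, tup3(string, int, unit))), B := tree(list(tup3(string, unit, tup3(string, int, unit)))).
MGU = { S1 := tree(string), S := tree(string), R := tup3(tree(float), tree(string), tup3(string, tree(string), tree(string))), E := list(tup3(string, unit, tup3(string, int, unit))), S2 := list(tup3(string, unit, tup3(string, int, unit))), B := tree(list(tup3(string, unit, tup3(string, int, unit)))), T2 := tup3(string, unit, tup3(string, int, unit)) }, so B := tree(list(tup3(string, unit, tup3(string, int, unit)))).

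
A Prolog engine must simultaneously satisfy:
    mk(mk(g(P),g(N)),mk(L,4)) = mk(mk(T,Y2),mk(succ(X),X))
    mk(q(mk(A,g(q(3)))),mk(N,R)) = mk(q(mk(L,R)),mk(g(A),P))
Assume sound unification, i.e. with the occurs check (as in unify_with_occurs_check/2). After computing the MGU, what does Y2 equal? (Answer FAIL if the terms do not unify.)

Decompose mk/2: mk(g(P),g(N)) = mk(T,Y2),  mk(L,4) = mk(succ(X),X).
Decompose mk/2: g(P) = T,  g(N) = Y2.
Bind T := g(P); no other remaining equation mentions T.
Bind Y2 := g(N); no other remaining equation mentions Y2.
Decompose mk/2: L = succ(X),  4 = X.
Bind L := succ(X); substituting into the one remaining equation that mentions L gives: mk(q(mk(A,g(q(3)))),mk(N,R)) = mk(q(mk(succ(X),R)),mk(g(A),P)).
Bind X := 4; substituting into the remaining equation gives: mk(q(mk(A,g(q(3)))),mk(N,R)) = mk(q(mk(succ(4),R)),mk(g(A),P)). Substituting into the earlier binding gives L := succ(4).
Decompose mk/2: q(mk(A,g(q(3)))) = q(mk(succ(4),R)),  mk(N,R) = mk(g(A),P).
Decompose q/1: mk(A,g(q(3))) = mk(succ(4),R).
Decompose mk/2: A = succ(4),  g(q(3)) = R.
Bind A := succ(4); substituting into the one remaining equation that mentions A gives: mk(N,R) = mk(g(succ(4)),P).
Bind R := g(q(3)); substituting into the remaining equation gives: mk(N,g(q(3))) = mk(g(succ(4)),P).
Decompose mk/2: N = g(succ(4)),  g(q(3)) = P.
Bind N := g(succ(4)); no other remaining equation mentions N. Substituting into the earlier binding gives Y2 := g(g(succ(4))).
Bind P := g(q(3)). Substituting into the earlier binding gives T := g(g(q(3))).
MGU = { T = g(g(q(3))), Y2 = g(g(succ(4))), L = succ(4), X = 4, A = succ(4), R = g(q(3)), N = g(succ(4)), P = g(q(3)) }, so Y2 = g(g(succ(4))).

g(g(succ(4)))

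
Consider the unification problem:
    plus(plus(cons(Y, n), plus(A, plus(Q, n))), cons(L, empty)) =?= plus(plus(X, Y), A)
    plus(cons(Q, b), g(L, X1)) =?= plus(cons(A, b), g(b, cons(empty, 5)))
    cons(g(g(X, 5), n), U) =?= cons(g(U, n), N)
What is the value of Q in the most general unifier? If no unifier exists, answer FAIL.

Decompose plus/2: plus(cons(Y, n), plus(A, plus(Q, n))) =?= plus(X, Y),  cons(L, empty) =?= A.
Decompose plus/2: cons(Y, n) =?= X,  plus(A, plus(Q, n)) =?= Y.
Bind X := cons(Y, n); substituting into the one remaining equation that mentions X gives: cons(g(g(cons(Y, n), 5), n), U) =?= cons(g(U, n), N).
Bind Y := plus(A, plus(Q, n)); substituting into the one remaining equation that mentions Y gives: cons(g(g(cons(plus(A, plus(Q, n)), n), 5), n), U) =?= cons(g(U, n), N). Substituting into the earlier binding gives X := cons(plus(A, plus(Q, n)), n).
Bind A := cons(L, empty); substituting into the remaining equations gives: plus(cons(Q, b), g(L, X1)) =?= plus(cons(cons(L, empty), b), g(b, cons(empty, 5))),  cons(g(g(cons(plus(cons(L, empty), plus(Q, n)), n), 5), n), U) =?= cons(g(U, n), N). Substituting into the earlier bindings gives X := cons(plus(cons(L, empty), plus(Q, n)), n), Y := plus(cons(L, empty), plus(Q, n)).
Decompose plus/2: cons(Q, b) =?= cons(cons(L, empty), b),  g(L, X1) =?= g(b, cons(empty, 5)).
Decompose cons/2: Q =?= cons(L, empty),  b =?= b.
Bind Q := cons(L, empty); substituting into the one remaining equation that mentions Q gives: cons(g(g(cons(plus(cons(L, empty), plus(cons(L, empty), n)), n), 5), n), U) =?= cons(g(U, n), N). Substituting into the earlier bindings gives X := cons(plus(cons(L, empty), plus(cons(L, empty), n)), n), Y := plus(cons(L, empty), plus(cons(L, empty), n)).
Delete trivial equation b =?= b.
Decompose g/2: L =?= b,  X1 =?= cons(empty, 5).
Bind L := b; substituting into the one remaining equation that mentions L gives: cons(g(g(cons(plus(cons(b, empty), plus(cons(b, empty), n)), n), 5), n), U) =?= cons(g(U, n), N). Substituting into the earlier bindings gives X := cons(plus(cons(b, empty), plus(cons(b, empty), n)), n), Y := plus(cons(b, empty), plus(cons(b, empty), n)), A := cons(b, empty), Q := cons(b, empty).
Bind X1 := cons(empty, 5); no other remaining equation mentions X1.
Decompose cons/2: g(g(cons(plus(cons(b, empty), plus(cons(b, empty), n)), n), 5), n) =?= g(U, n),  U =?= N.
Decompose g/2: g(cons(plus(cons(b, empty), plus(cons(b, empty), n)), n), 5) =?= U,  n =?= n.
Bind U := g(cons(plus(cons(b, empty), plus(cons(b, empty), n)), n), 5); substituting into the one remaining equation that mentions U gives: g(cons(plus(cons(b, empty), plus(cons(b, empty), n)), n), 5) =?= N.
Delete trivial equation n =?= n.
Bind N := g(cons(plus(cons(b, empty), plus(cons(b, empty), n)), n), 5).
MGU = { X ↦ cons(plus(cons(b, empty), plus(cons(b, empty), n)), n), Y ↦ plus(cons(b, empty), plus(cons(b, empty), n)), A ↦ cons(b, empty), Q ↦ cons(b, empty), L ↦ b, X1 ↦ cons(empty, 5), U ↦ g(cons(plus(cons(b, empty), plus(cons(b, empty), n)), n), 5), N ↦ g(cons(plus(cons(b, empty), plus(cons(b, empty), n)), n), 5) }, so Q ↦ cons(b, empty).

cons(b, empty)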